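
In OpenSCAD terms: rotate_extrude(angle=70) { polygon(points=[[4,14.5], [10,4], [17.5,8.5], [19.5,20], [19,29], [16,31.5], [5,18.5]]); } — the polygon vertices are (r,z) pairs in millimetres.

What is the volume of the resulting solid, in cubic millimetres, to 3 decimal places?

Volume = 4106.643 mm³

Profile (r,z), 7 vertices: (4,14.5) (10,4) (17.5,8.5) (19.5,20) (19,29) (16,31.5) (5,18.5)
edge 0: (4,14.5)→(10,4)  cross = 4·4 − 10·14.5 = -129.0000; (r_i+r_j)·cross = 14·-129.0000 = -1806.0000
edge 1: (10,4)→(17.5,8.5)  cross = 10·8.5 − 17.5·4 = 15.0000; (r_i+r_j)·cross = 27.5·15.0000 = 412.5000
edge 2: (17.5,8.5)→(19.5,20)  cross = 17.5·20 − 19.5·8.5 = 184.2500; (r_i+r_j)·cross = 37·184.2500 = 6817.2500
edge 3: (19.5,20)→(19,29)  cross = 19.5·29 − 19·20 = 185.5000; (r_i+r_j)·cross = 38.5·185.5000 = 7141.7500
edge 4: (19,29)→(16,31.5)  cross = 19·31.5 − 16·29 = 134.5000; (r_i+r_j)·cross = 35·134.5000 = 4707.5000
edge 5: (16,31.5)→(5,18.5)  cross = 16·18.5 − 5·31.5 = 138.5000; (r_i+r_j)·cross = 21·138.5000 = 2908.5000
edge 6: (5,18.5)→(4,14.5)  cross = 5·14.5 − 4·18.5 = -1.5000; (r_i+r_j)·cross = 9·-1.5000 = -13.5000
Σcross = 527.2500 → A = |Σcross|/2 = 263.6250 mm²
Σ(r_i+r_j)·cross = 20168.0000 → first moment M = |Σ|/6 = 3361.3333
R_c = M/A = 3361.3333/263.6250 = 12.7504 mm
θ = 70° = 1.221730 rad
V = θ·R_c·A = 1.221730·12.7504·263.6250 = 4106.643 mm³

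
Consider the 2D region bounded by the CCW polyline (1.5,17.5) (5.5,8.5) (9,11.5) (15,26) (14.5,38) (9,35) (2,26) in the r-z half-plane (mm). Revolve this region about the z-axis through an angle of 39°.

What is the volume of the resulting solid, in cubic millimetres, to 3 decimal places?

Profile (r,z), 7 vertices: (1.5,17.5) (5.5,8.5) (9,11.5) (15,26) (14.5,38) (9,35) (2,26)
edge 0: (1.5,17.5)→(5.5,8.5)  cross = 1.5·8.5 − 5.5·17.5 = -83.5000; (r_i+r_j)·cross = 7·-83.5000 = -584.5000
edge 1: (5.5,8.5)→(9,11.5)  cross = 5.5·11.5 − 9·8.5 = -13.2500; (r_i+r_j)·cross = 14.5·-13.2500 = -192.1250
edge 2: (9,11.5)→(15,26)  cross = 9·26 − 15·11.5 = 61.5000; (r_i+r_j)·cross = 24·61.5000 = 1476.0000
edge 3: (15,26)→(14.5,38)  cross = 15·38 − 14.5·26 = 193.0000; (r_i+r_j)·cross = 29.5·193.0000 = 5693.5000
edge 4: (14.5,38)→(9,35)  cross = 14.5·35 − 9·38 = 165.5000; (r_i+r_j)·cross = 23.5·165.5000 = 3889.2500
edge 5: (9,35)→(2,26)  cross = 9·26 − 2·35 = 164.0000; (r_i+r_j)·cross = 11·164.0000 = 1804.0000
edge 6: (2,26)→(1.5,17.5)  cross = 2·17.5 − 1.5·26 = -4.0000; (r_i+r_j)·cross = 3.5·-4.0000 = -14.0000
Σcross = 483.2500 → A = |Σcross|/2 = 241.6250 mm²
Σ(r_i+r_j)·cross = 12072.1250 → first moment M = |Σ|/6 = 2012.0208
R_c = M/A = 2012.0208/241.6250 = 8.3270 mm
θ = 39° = 0.680678 rad
V = θ·R_c·A = 0.680678·8.3270·241.6250 = 1369.539 mm³

Volume = 1369.539 mm³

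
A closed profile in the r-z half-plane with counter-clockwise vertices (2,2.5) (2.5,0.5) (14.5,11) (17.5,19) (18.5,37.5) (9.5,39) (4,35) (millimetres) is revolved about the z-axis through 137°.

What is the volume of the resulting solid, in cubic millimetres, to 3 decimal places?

Profile (r,z), 7 vertices: (2,2.5) (2.5,0.5) (14.5,11) (17.5,19) (18.5,37.5) (9.5,39) (4,35)
edge 0: (2,2.5)→(2.5,0.5)  cross = 2·0.5 − 2.5·2.5 = -5.2500; (r_i+r_j)·cross = 4.5·-5.2500 = -23.6250
edge 1: (2.5,0.5)→(14.5,11)  cross = 2.5·11 − 14.5·0.5 = 20.2500; (r_i+r_j)·cross = 17·20.2500 = 344.2500
edge 2: (14.5,11)→(17.5,19)  cross = 14.5·19 − 17.5·11 = 83.0000; (r_i+r_j)·cross = 32·83.0000 = 2656.0000
edge 3: (17.5,19)→(18.5,37.5)  cross = 17.5·37.5 − 18.5·19 = 304.7500; (r_i+r_j)·cross = 36·304.7500 = 10971.0000
edge 4: (18.5,37.5)→(9.5,39)  cross = 18.5·39 − 9.5·37.5 = 365.2500; (r_i+r_j)·cross = 28·365.2500 = 10227.0000
edge 5: (9.5,39)→(4,35)  cross = 9.5·35 − 4·39 = 176.5000; (r_i+r_j)·cross = 13.5·176.5000 = 2382.7500
edge 6: (4,35)→(2,2.5)  cross = 4·2.5 − 2·35 = -60.0000; (r_i+r_j)·cross = 6·-60.0000 = -360.0000
Σcross = 884.5000 → A = |Σcross|/2 = 442.2500 mm²
Σ(r_i+r_j)·cross = 26197.3750 → first moment M = |Σ|/6 = 4366.2292
R_c = M/A = 4366.2292/442.2500 = 9.8728 mm
θ = 137° = 2.391101 rad
V = θ·R_c·A = 2.391101·9.8728·442.2500 = 10440.095 mm³

Volume = 10440.095 mm³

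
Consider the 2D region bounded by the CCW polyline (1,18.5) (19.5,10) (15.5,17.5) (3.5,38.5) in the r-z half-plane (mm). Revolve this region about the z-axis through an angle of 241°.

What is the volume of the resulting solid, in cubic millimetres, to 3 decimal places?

Volume = 6744.711 mm³

Profile (r,z), 4 vertices: (1,18.5) (19.5,10) (15.5,17.5) (3.5,38.5)
edge 0: (1,18.5)→(19.5,10)  cross = 1·10 − 19.5·18.5 = -350.7500; (r_i+r_j)·cross = 20.5·-350.7500 = -7190.3750
edge 1: (19.5,10)→(15.5,17.5)  cross = 19.5·17.5 − 15.5·10 = 186.2500; (r_i+r_j)·cross = 35·186.2500 = 6518.7500
edge 2: (15.5,17.5)→(3.5,38.5)  cross = 15.5·38.5 − 3.5·17.5 = 535.5000; (r_i+r_j)·cross = 19·535.5000 = 10174.5000
edge 3: (3.5,38.5)→(1,18.5)  cross = 3.5·18.5 − 1·38.5 = 26.2500; (r_i+r_j)·cross = 4.5·26.2500 = 118.1250
Σcross = 397.2500 → A = |Σcross|/2 = 198.6250 mm²
Σ(r_i+r_j)·cross = 9621.0000 → first moment M = |Σ|/6 = 1603.5000
R_c = M/A = 1603.5000/198.6250 = 8.0730 mm
θ = 241° = 4.206243 rad
V = θ·R_c·A = 4.206243·8.0730·198.6250 = 6744.711 mm³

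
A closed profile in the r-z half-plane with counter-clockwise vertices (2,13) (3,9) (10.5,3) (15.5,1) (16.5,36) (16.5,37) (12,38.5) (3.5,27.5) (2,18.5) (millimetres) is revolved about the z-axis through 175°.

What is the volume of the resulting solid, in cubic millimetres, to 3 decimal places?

Volume = 12300.726 mm³

Profile (r,z), 9 vertices: (2,13) (3,9) (10.5,3) (15.5,1) (16.5,36) (16.5,37) (12,38.5) (3.5,27.5) (2,18.5)
edge 0: (2,13)→(3,9)  cross = 2·9 − 3·13 = -21.0000; (r_i+r_j)·cross = 5·-21.0000 = -105.0000
edge 1: (3,9)→(10.5,3)  cross = 3·3 − 10.5·9 = -85.5000; (r_i+r_j)·cross = 13.5·-85.5000 = -1154.2500
edge 2: (10.5,3)→(15.5,1)  cross = 10.5·1 − 15.5·3 = -36.0000; (r_i+r_j)·cross = 26·-36.0000 = -936.0000
edge 3: (15.5,1)→(16.5,36)  cross = 15.5·36 − 16.5·1 = 541.5000; (r_i+r_j)·cross = 32·541.5000 = 17328.0000
edge 4: (16.5,36)→(16.5,37)  cross = 16.5·37 − 16.5·36 = 16.5000; (r_i+r_j)·cross = 33·16.5000 = 544.5000
edge 5: (16.5,37)→(12,38.5)  cross = 16.5·38.5 − 12·37 = 191.2500; (r_i+r_j)·cross = 28.5·191.2500 = 5450.6250
edge 6: (12,38.5)→(3.5,27.5)  cross = 12·27.5 − 3.5·38.5 = 195.2500; (r_i+r_j)·cross = 15.5·195.2500 = 3026.3750
edge 7: (3.5,27.5)→(2,18.5)  cross = 3.5·18.5 − 2·27.5 = 9.7500; (r_i+r_j)·cross = 5.5·9.7500 = 53.6250
edge 8: (2,18.5)→(2,13)  cross = 2·13 − 2·18.5 = -11.0000; (r_i+r_j)·cross = 4·-11.0000 = -44.0000
Σcross = 800.7500 → A = |Σcross|/2 = 400.3750 mm²
Σ(r_i+r_j)·cross = 24163.8750 → first moment M = |Σ|/6 = 4027.3125
R_c = M/A = 4027.3125/400.3750 = 10.0589 mm
θ = 175° = 3.054326 rad
V = θ·R_c·A = 3.054326·10.0589·400.3750 = 12300.726 mm³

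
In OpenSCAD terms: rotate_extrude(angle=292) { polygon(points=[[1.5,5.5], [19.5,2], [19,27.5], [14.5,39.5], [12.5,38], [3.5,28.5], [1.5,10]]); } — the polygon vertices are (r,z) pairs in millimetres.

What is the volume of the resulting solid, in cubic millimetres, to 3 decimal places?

Volume = 28739.868 mm³

Profile (r,z), 7 vertices: (1.5,5.5) (19.5,2) (19,27.5) (14.5,39.5) (12.5,38) (3.5,28.5) (1.5,10)
edge 0: (1.5,5.5)→(19.5,2)  cross = 1.5·2 − 19.5·5.5 = -104.2500; (r_i+r_j)·cross = 21·-104.2500 = -2189.2500
edge 1: (19.5,2)→(19,27.5)  cross = 19.5·27.5 − 19·2 = 498.2500; (r_i+r_j)·cross = 38.5·498.2500 = 19182.6250
edge 2: (19,27.5)→(14.5,39.5)  cross = 19·39.5 − 14.5·27.5 = 351.7500; (r_i+r_j)·cross = 33.5·351.7500 = 11783.6250
edge 3: (14.5,39.5)→(12.5,38)  cross = 14.5·38 − 12.5·39.5 = 57.2500; (r_i+r_j)·cross = 27·57.2500 = 1545.7500
edge 4: (12.5,38)→(3.5,28.5)  cross = 12.5·28.5 − 3.5·38 = 223.2500; (r_i+r_j)·cross = 16·223.2500 = 3572.0000
edge 5: (3.5,28.5)→(1.5,10)  cross = 3.5·10 − 1.5·28.5 = -7.7500; (r_i+r_j)·cross = 5·-7.7500 = -38.7500
edge 6: (1.5,10)→(1.5,5.5)  cross = 1.5·5.5 − 1.5·10 = -6.7500; (r_i+r_j)·cross = 3·-6.7500 = -20.2500
Σcross = 1011.7500 → A = |Σcross|/2 = 505.8750 mm²
Σ(r_i+r_j)·cross = 33835.7500 → first moment M = |Σ|/6 = 5639.2917
R_c = M/A = 5639.2917/505.8750 = 11.1476 mm
θ = 292° = 5.096361 rad
V = θ·R_c·A = 5.096361·11.1476·505.8750 = 28739.868 mm³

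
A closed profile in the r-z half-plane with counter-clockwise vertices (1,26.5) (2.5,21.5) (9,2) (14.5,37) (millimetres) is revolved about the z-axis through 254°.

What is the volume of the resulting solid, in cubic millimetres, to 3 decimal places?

Volume = 7537.809 mm³

Profile (r,z), 4 vertices: (1,26.5) (2.5,21.5) (9,2) (14.5,37)
edge 0: (1,26.5)→(2.5,21.5)  cross = 1·21.5 − 2.5·26.5 = -44.7500; (r_i+r_j)·cross = 3.5·-44.7500 = -156.6250
edge 1: (2.5,21.5)→(9,2)  cross = 2.5·2 − 9·21.5 = -188.5000; (r_i+r_j)·cross = 11.5·-188.5000 = -2167.7500
edge 2: (9,2)→(14.5,37)  cross = 9·37 − 14.5·2 = 304.0000; (r_i+r_j)·cross = 23.5·304.0000 = 7144.0000
edge 3: (14.5,37)→(1,26.5)  cross = 14.5·26.5 − 1·37 = 347.2500; (r_i+r_j)·cross = 15.5·347.2500 = 5382.3750
Σcross = 418.0000 → A = |Σcross|/2 = 209.0000 mm²
Σ(r_i+r_j)·cross = 10202.0000 → first moment M = |Σ|/6 = 1700.3333
R_c = M/A = 1700.3333/209.0000 = 8.1356 mm
θ = 254° = 4.433136 rad
V = θ·R_c·A = 4.433136·8.1356·209.0000 = 7537.809 mm³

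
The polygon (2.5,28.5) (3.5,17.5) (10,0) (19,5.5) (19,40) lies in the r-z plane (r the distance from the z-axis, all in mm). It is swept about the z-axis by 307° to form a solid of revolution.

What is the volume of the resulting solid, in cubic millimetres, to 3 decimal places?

Volume = 29735.783 mm³

Profile (r,z), 5 vertices: (2.5,28.5) (3.5,17.5) (10,0) (19,5.5) (19,40)
edge 0: (2.5,28.5)→(3.5,17.5)  cross = 2.5·17.5 − 3.5·28.5 = -56.0000; (r_i+r_j)·cross = 6·-56.0000 = -336.0000
edge 1: (3.5,17.5)→(10,0)  cross = 3.5·0 − 10·17.5 = -175.0000; (r_i+r_j)·cross = 13.5·-175.0000 = -2362.5000
edge 2: (10,0)→(19,5.5)  cross = 10·5.5 − 19·0 = 55.0000; (r_i+r_j)·cross = 29·55.0000 = 1595.0000
edge 3: (19,5.5)→(19,40)  cross = 19·40 − 19·5.5 = 655.5000; (r_i+r_j)·cross = 38·655.5000 = 24909.0000
edge 4: (19,40)→(2.5,28.5)  cross = 19·28.5 − 2.5·40 = 441.5000; (r_i+r_j)·cross = 21.5·441.5000 = 9492.2500
Σcross = 921.0000 → A = |Σcross|/2 = 460.5000 mm²
Σ(r_i+r_j)·cross = 33297.7500 → first moment M = |Σ|/6 = 5549.6250
R_c = M/A = 5549.6250/460.5000 = 12.0513 mm
θ = 307° = 5.358161 rad
V = θ·R_c·A = 5.358161·12.0513·460.5000 = 29735.783 mm³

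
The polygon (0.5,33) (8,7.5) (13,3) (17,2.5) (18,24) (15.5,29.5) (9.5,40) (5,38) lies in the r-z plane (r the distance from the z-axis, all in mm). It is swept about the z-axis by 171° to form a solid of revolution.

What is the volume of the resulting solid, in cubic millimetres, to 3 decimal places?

Profile (r,z), 8 vertices: (0.5,33) (8,7.5) (13,3) (17,2.5) (18,24) (15.5,29.5) (9.5,40) (5,38)
edge 0: (0.5,33)→(8,7.5)  cross = 0.5·7.5 − 8·33 = -260.2500; (r_i+r_j)·cross = 8.5·-260.2500 = -2212.1250
edge 1: (8,7.5)→(13,3)  cross = 8·3 − 13·7.5 = -73.5000; (r_i+r_j)·cross = 21·-73.5000 = -1543.5000
edge 2: (13,3)→(17,2.5)  cross = 13·2.5 − 17·3 = -18.5000; (r_i+r_j)·cross = 30·-18.5000 = -555.0000
edge 3: (17,2.5)→(18,24)  cross = 17·24 − 18·2.5 = 363.0000; (r_i+r_j)·cross = 35·363.0000 = 12705.0000
edge 4: (18,24)→(15.5,29.5)  cross = 18·29.5 − 15.5·24 = 159.0000; (r_i+r_j)·cross = 33.5·159.0000 = 5326.5000
edge 5: (15.5,29.5)→(9.5,40)  cross = 15.5·40 − 9.5·29.5 = 339.7500; (r_i+r_j)·cross = 25·339.7500 = 8493.7500
edge 6: (9.5,40)→(5,38)  cross = 9.5·38 − 5·40 = 161.0000; (r_i+r_j)·cross = 14.5·161.0000 = 2334.5000
edge 7: (5,38)→(0.5,33)  cross = 5·33 − 0.5·38 = 146.0000; (r_i+r_j)·cross = 5.5·146.0000 = 803.0000
Σcross = 816.5000 → A = |Σcross|/2 = 408.2500 mm²
Σ(r_i+r_j)·cross = 25352.1250 → first moment M = |Σ|/6 = 4225.3542
R_c = M/A = 4225.3542/408.2500 = 10.3499 mm
θ = 171° = 2.984513 rad
V = θ·R_c·A = 2.984513·10.3499·408.2500 = 12610.625 mm³

Volume = 12610.625 mm³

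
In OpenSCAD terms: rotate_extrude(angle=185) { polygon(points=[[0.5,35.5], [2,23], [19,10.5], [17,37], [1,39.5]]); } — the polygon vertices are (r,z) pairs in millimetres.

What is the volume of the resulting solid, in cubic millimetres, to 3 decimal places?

Profile (r,z), 5 vertices: (0.5,35.5) (2,23) (19,10.5) (17,37) (1,39.5)
edge 0: (0.5,35.5)→(2,23)  cross = 0.5·23 − 2·35.5 = -59.5000; (r_i+r_j)·cross = 2.5·-59.5000 = -148.7500
edge 1: (2,23)→(19,10.5)  cross = 2·10.5 − 19·23 = -416.0000; (r_i+r_j)·cross = 21·-416.0000 = -8736.0000
edge 2: (19,10.5)→(17,37)  cross = 19·37 − 17·10.5 = 524.5000; (r_i+r_j)·cross = 36·524.5000 = 18882.0000
edge 3: (17,37)→(1,39.5)  cross = 17·39.5 − 1·37 = 634.5000; (r_i+r_j)·cross = 18·634.5000 = 11421.0000
edge 4: (1,39.5)→(0.5,35.5)  cross = 1·35.5 − 0.5·39.5 = 15.7500; (r_i+r_j)·cross = 1.5·15.7500 = 23.6250
Σcross = 699.2500 → A = |Σcross|/2 = 349.6250 mm²
Σ(r_i+r_j)·cross = 21441.8750 → first moment M = |Σ|/6 = 3573.6458
R_c = M/A = 3573.6458/349.6250 = 10.2214 mm
θ = 185° = 3.228859 rad
V = θ·R_c·A = 3.228859·10.2214·349.6250 = 11538.799 mm³

Volume = 11538.799 mm³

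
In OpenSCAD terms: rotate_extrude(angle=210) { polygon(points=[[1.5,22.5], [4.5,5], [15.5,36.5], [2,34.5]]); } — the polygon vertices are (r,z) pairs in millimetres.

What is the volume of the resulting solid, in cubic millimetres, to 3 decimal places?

Profile (r,z), 4 vertices: (1.5,22.5) (4.5,5) (15.5,36.5) (2,34.5)
edge 0: (1.5,22.5)→(4.5,5)  cross = 1.5·5 − 4.5·22.5 = -93.7500; (r_i+r_j)·cross = 6·-93.7500 = -562.5000
edge 1: (4.5,5)→(15.5,36.5)  cross = 4.5·36.5 − 15.5·5 = 86.7500; (r_i+r_j)·cross = 20·86.7500 = 1735.0000
edge 2: (15.5,36.5)→(2,34.5)  cross = 15.5·34.5 − 2·36.5 = 461.7500; (r_i+r_j)·cross = 17.5·461.7500 = 8080.6250
edge 3: (2,34.5)→(1.5,22.5)  cross = 2·22.5 − 1.5·34.5 = -6.7500; (r_i+r_j)·cross = 3.5·-6.7500 = -23.6250
Σcross = 448.0000 → A = |Σcross|/2 = 224.0000 mm²
Σ(r_i+r_j)·cross = 9229.5000 → first moment M = |Σ|/6 = 1538.2500
R_c = M/A = 1538.2500/224.0000 = 6.8672 mm
θ = 210° = 3.665191 rad
V = θ·R_c·A = 3.665191·6.8672·224.0000 = 5637.981 mm³

Volume = 5637.981 mm³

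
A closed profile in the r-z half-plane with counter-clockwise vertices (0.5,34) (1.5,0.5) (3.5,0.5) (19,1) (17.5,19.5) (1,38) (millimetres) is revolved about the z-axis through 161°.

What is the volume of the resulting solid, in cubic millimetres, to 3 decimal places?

Volume = 11524.314 mm³

Profile (r,z), 6 vertices: (0.5,34) (1.5,0.5) (3.5,0.5) (19,1) (17.5,19.5) (1,38)
edge 0: (0.5,34)→(1.5,0.5)  cross = 0.5·0.5 − 1.5·34 = -50.7500; (r_i+r_j)·cross = 2·-50.7500 = -101.5000
edge 1: (1.5,0.5)→(3.5,0.5)  cross = 1.5·0.5 − 3.5·0.5 = -1.0000; (r_i+r_j)·cross = 5·-1.0000 = -5.0000
edge 2: (3.5,0.5)→(19,1)  cross = 3.5·1 − 19·0.5 = -6.0000; (r_i+r_j)·cross = 22.5·-6.0000 = -135.0000
edge 3: (19,1)→(17.5,19.5)  cross = 19·19.5 − 17.5·1 = 353.0000; (r_i+r_j)·cross = 36.5·353.0000 = 12884.5000
edge 4: (17.5,19.5)→(1,38)  cross = 17.5·38 − 1·19.5 = 645.5000; (r_i+r_j)·cross = 18.5·645.5000 = 11941.7500
edge 5: (1,38)→(0.5,34)  cross = 1·34 − 0.5·38 = 15.0000; (r_i+r_j)·cross = 1.5·15.0000 = 22.5000
Σcross = 955.7500 → A = |Σcross|/2 = 477.8750 mm²
Σ(r_i+r_j)·cross = 24607.2500 → first moment M = |Σ|/6 = 4101.2083
R_c = M/A = 4101.2083/477.8750 = 8.5822 mm
θ = 161° = 2.809980 rad
V = θ·R_c·A = 2.809980·8.5822·477.8750 = 11524.314 mm³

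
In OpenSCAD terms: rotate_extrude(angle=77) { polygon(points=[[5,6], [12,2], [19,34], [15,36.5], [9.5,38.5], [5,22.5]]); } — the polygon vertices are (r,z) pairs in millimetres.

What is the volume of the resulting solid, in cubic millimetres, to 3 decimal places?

Profile (r,z), 6 vertices: (5,6) (12,2) (19,34) (15,36.5) (9.5,38.5) (5,22.5)
edge 0: (5,6)→(12,2)  cross = 5·2 − 12·6 = -62.0000; (r_i+r_j)·cross = 17·-62.0000 = -1054.0000
edge 1: (12,2)→(19,34)  cross = 12·34 − 19·2 = 370.0000; (r_i+r_j)·cross = 31·370.0000 = 11470.0000
edge 2: (19,34)→(15,36.5)  cross = 19·36.5 − 15·34 = 183.5000; (r_i+r_j)·cross = 34·183.5000 = 6239.0000
edge 3: (15,36.5)→(9.5,38.5)  cross = 15·38.5 − 9.5·36.5 = 230.7500; (r_i+r_j)·cross = 24.5·230.7500 = 5653.3750
edge 4: (9.5,38.5)→(5,22.5)  cross = 9.5·22.5 − 5·38.5 = 21.2500; (r_i+r_j)·cross = 14.5·21.2500 = 308.1250
edge 5: (5,22.5)→(5,6)  cross = 5·6 − 5·22.5 = -82.5000; (r_i+r_j)·cross = 10·-82.5000 = -825.0000
Σcross = 661.0000 → A = |Σcross|/2 = 330.5000 mm²
Σ(r_i+r_j)·cross = 21791.5000 → first moment M = |Σ|/6 = 3631.9167
R_c = M/A = 3631.9167/330.5000 = 10.9892 mm
θ = 77° = 1.343904 rad
V = θ·R_c·A = 1.343904·10.9892·330.5000 = 4880.946 mm³

Volume = 4880.946 mm³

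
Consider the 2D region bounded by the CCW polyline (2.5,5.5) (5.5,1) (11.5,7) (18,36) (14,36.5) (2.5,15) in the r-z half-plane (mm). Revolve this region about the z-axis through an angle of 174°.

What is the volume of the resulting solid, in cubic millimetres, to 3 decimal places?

Volume = 7829.881 mm³

Profile (r,z), 6 vertices: (2.5,5.5) (5.5,1) (11.5,7) (18,36) (14,36.5) (2.5,15)
edge 0: (2.5,5.5)→(5.5,1)  cross = 2.5·1 − 5.5·5.5 = -27.7500; (r_i+r_j)·cross = 8·-27.7500 = -222.0000
edge 1: (5.5,1)→(11.5,7)  cross = 5.5·7 − 11.5·1 = 27.0000; (r_i+r_j)·cross = 17·27.0000 = 459.0000
edge 2: (11.5,7)→(18,36)  cross = 11.5·36 − 18·7 = 288.0000; (r_i+r_j)·cross = 29.5·288.0000 = 8496.0000
edge 3: (18,36)→(14,36.5)  cross = 18·36.5 − 14·36 = 153.0000; (r_i+r_j)·cross = 32·153.0000 = 4896.0000
edge 4: (14,36.5)→(2.5,15)  cross = 14·15 − 2.5·36.5 = 118.7500; (r_i+r_j)·cross = 16.5·118.7500 = 1959.3750
edge 5: (2.5,15)→(2.5,5.5)  cross = 2.5·5.5 − 2.5·15 = -23.7500; (r_i+r_j)·cross = 5·-23.7500 = -118.7500
Σcross = 535.2500 → A = |Σcross|/2 = 267.6250 mm²
Σ(r_i+r_j)·cross = 15469.6250 → first moment M = |Σ|/6 = 2578.2708
R_c = M/A = 2578.2708/267.6250 = 9.6339 mm
θ = 174° = 3.036873 rad
V = θ·R_c·A = 3.036873·9.6339·267.6250 = 7829.881 mm³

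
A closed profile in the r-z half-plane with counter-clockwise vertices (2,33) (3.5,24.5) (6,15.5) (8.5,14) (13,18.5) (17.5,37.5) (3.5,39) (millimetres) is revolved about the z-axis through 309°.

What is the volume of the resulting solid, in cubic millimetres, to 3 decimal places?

Profile (r,z), 7 vertices: (2,33) (3.5,24.5) (6,15.5) (8.5,14) (13,18.5) (17.5,37.5) (3.5,39)
edge 0: (2,33)→(3.5,24.5)  cross = 2·24.5 − 3.5·33 = -66.5000; (r_i+r_j)·cross = 5.5·-66.5000 = -365.7500
edge 1: (3.5,24.5)→(6,15.5)  cross = 3.5·15.5 − 6·24.5 = -92.7500; (r_i+r_j)·cross = 9.5·-92.7500 = -881.1250
edge 2: (6,15.5)→(8.5,14)  cross = 6·14 − 8.5·15.5 = -47.7500; (r_i+r_j)·cross = 14.5·-47.7500 = -692.3750
edge 3: (8.5,14)→(13,18.5)  cross = 8.5·18.5 − 13·14 = -24.7500; (r_i+r_j)·cross = 21.5·-24.7500 = -532.1250
edge 4: (13,18.5)→(17.5,37.5)  cross = 13·37.5 − 17.5·18.5 = 163.7500; (r_i+r_j)·cross = 30.5·163.7500 = 4994.3750
edge 5: (17.5,37.5)→(3.5,39)  cross = 17.5·39 − 3.5·37.5 = 551.2500; (r_i+r_j)·cross = 21·551.2500 = 11576.2500
edge 6: (3.5,39)→(2,33)  cross = 3.5·33 − 2·39 = 37.5000; (r_i+r_j)·cross = 5.5·37.5000 = 206.2500
Σcross = 520.7500 → A = |Σcross|/2 = 260.3750 mm²
Σ(r_i+r_j)·cross = 14305.5000 → first moment M = |Σ|/6 = 2384.2500
R_c = M/A = 2384.2500/260.3750 = 9.1570 mm
θ = 309° = 5.393067 rad
V = θ·R_c·A = 5.393067·9.1570·260.3750 = 12858.421 mm³

Volume = 12858.421 mm³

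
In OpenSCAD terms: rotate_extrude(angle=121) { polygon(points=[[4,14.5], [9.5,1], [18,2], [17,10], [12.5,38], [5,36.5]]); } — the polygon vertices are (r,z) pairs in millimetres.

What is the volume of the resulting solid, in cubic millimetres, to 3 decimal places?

Volume = 7989.562 mm³

Profile (r,z), 6 vertices: (4,14.5) (9.5,1) (18,2) (17,10) (12.5,38) (5,36.5)
edge 0: (4,14.5)→(9.5,1)  cross = 4·1 − 9.5·14.5 = -133.7500; (r_i+r_j)·cross = 13.5·-133.7500 = -1805.6250
edge 1: (9.5,1)→(18,2)  cross = 9.5·2 − 18·1 = 1.0000; (r_i+r_j)·cross = 27.5·1.0000 = 27.5000
edge 2: (18,2)→(17,10)  cross = 18·10 − 17·2 = 146.0000; (r_i+r_j)·cross = 35·146.0000 = 5110.0000
edge 3: (17,10)→(12.5,38)  cross = 17·38 − 12.5·10 = 521.0000; (r_i+r_j)·cross = 29.5·521.0000 = 15369.5000
edge 4: (12.5,38)→(5,36.5)  cross = 12.5·36.5 − 5·38 = 266.2500; (r_i+r_j)·cross = 17.5·266.2500 = 4659.3750
edge 5: (5,36.5)→(4,14.5)  cross = 5·14.5 − 4·36.5 = -73.5000; (r_i+r_j)·cross = 9·-73.5000 = -661.5000
Σcross = 727.0000 → A = |Σcross|/2 = 363.5000 mm²
Σ(r_i+r_j)·cross = 22699.2500 → first moment M = |Σ|/6 = 3783.2083
R_c = M/A = 3783.2083/363.5000 = 10.4077 mm
θ = 121° = 2.111848 rad
V = θ·R_c·A = 2.111848·10.4077·363.5000 = 7989.562 mm³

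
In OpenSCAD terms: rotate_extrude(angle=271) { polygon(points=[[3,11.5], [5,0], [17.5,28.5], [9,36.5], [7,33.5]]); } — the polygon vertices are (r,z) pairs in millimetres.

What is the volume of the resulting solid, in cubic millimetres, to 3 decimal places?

Volume = 10572.676 mm³

Profile (r,z), 5 vertices: (3,11.5) (5,0) (17.5,28.5) (9,36.5) (7,33.5)
edge 0: (3,11.5)→(5,0)  cross = 3·0 − 5·11.5 = -57.5000; (r_i+r_j)·cross = 8·-57.5000 = -460.0000
edge 1: (5,0)→(17.5,28.5)  cross = 5·28.5 − 17.5·0 = 142.5000; (r_i+r_j)·cross = 22.5·142.5000 = 3206.2500
edge 2: (17.5,28.5)→(9,36.5)  cross = 17.5·36.5 − 9·28.5 = 382.2500; (r_i+r_j)·cross = 26.5·382.2500 = 10129.6250
edge 3: (9,36.5)→(7,33.5)  cross = 9·33.5 − 7·36.5 = 46.0000; (r_i+r_j)·cross = 16·46.0000 = 736.0000
edge 4: (7,33.5)→(3,11.5)  cross = 7·11.5 − 3·33.5 = -20.0000; (r_i+r_j)·cross = 10·-20.0000 = -200.0000
Σcross = 493.2500 → A = |Σcross|/2 = 246.6250 mm²
Σ(r_i+r_j)·cross = 13411.8750 → first moment M = |Σ|/6 = 2235.3125
R_c = M/A = 2235.3125/246.6250 = 9.0636 mm
θ = 271° = 4.729842 rad
V = θ·R_c·A = 4.729842·9.0636·246.6250 = 10572.676 mm³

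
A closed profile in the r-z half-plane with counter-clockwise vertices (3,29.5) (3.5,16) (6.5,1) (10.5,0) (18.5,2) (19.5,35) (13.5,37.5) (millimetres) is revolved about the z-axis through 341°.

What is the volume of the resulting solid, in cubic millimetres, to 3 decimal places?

Profile (r,z), 7 vertices: (3,29.5) (3.5,16) (6.5,1) (10.5,0) (18.5,2) (19.5,35) (13.5,37.5)
edge 0: (3,29.5)→(3.5,16)  cross = 3·16 − 3.5·29.5 = -55.2500; (r_i+r_j)·cross = 6.5·-55.2500 = -359.1250
edge 1: (3.5,16)→(6.5,1)  cross = 3.5·1 − 6.5·16 = -100.5000; (r_i+r_j)·cross = 10·-100.5000 = -1005.0000
edge 2: (6.5,1)→(10.5,0)  cross = 6.5·0 − 10.5·1 = -10.5000; (r_i+r_j)·cross = 17·-10.5000 = -178.5000
edge 3: (10.5,0)→(18.5,2)  cross = 10.5·2 − 18.5·0 = 21.0000; (r_i+r_j)·cross = 29·21.0000 = 609.0000
edge 4: (18.5,2)→(19.5,35)  cross = 18.5·35 − 19.5·2 = 608.5000; (r_i+r_j)·cross = 38·608.5000 = 23123.0000
edge 5: (19.5,35)→(13.5,37.5)  cross = 19.5·37.5 − 13.5·35 = 258.7500; (r_i+r_j)·cross = 33·258.7500 = 8538.7500
edge 6: (13.5,37.5)→(3,29.5)  cross = 13.5·29.5 − 3·37.5 = 285.7500; (r_i+r_j)·cross = 16.5·285.7500 = 4714.8750
Σcross = 1007.7500 → A = |Σcross|/2 = 503.8750 mm²
Σ(r_i+r_j)·cross = 35443.0000 → first moment M = |Σ|/6 = 5907.1667
R_c = M/A = 5907.1667/503.8750 = 11.7235 mm
θ = 341° = 5.951573 rad
V = θ·R_c·A = 5.951573·11.7235·503.8750 = 35156.932 mm³

Volume = 35156.932 mm³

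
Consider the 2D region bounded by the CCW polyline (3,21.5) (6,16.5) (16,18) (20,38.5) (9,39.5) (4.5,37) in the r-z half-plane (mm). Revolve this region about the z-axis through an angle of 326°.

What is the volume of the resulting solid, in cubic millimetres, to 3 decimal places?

Profile (r,z), 6 vertices: (3,21.5) (6,16.5) (16,18) (20,38.5) (9,39.5) (4.5,37)
edge 0: (3,21.5)→(6,16.5)  cross = 3·16.5 − 6·21.5 = -79.5000; (r_i+r_j)·cross = 9·-79.5000 = -715.5000
edge 1: (6,16.5)→(16,18)  cross = 6·18 − 16·16.5 = -156.0000; (r_i+r_j)·cross = 22·-156.0000 = -3432.0000
edge 2: (16,18)→(20,38.5)  cross = 16·38.5 − 20·18 = 256.0000; (r_i+r_j)·cross = 36·256.0000 = 9216.0000
edge 3: (20,38.5)→(9,39.5)  cross = 20·39.5 − 9·38.5 = 443.5000; (r_i+r_j)·cross = 29·443.5000 = 12861.5000
edge 4: (9,39.5)→(4.5,37)  cross = 9·37 − 4.5·39.5 = 155.2500; (r_i+r_j)·cross = 13.5·155.2500 = 2095.8750
edge 5: (4.5,37)→(3,21.5)  cross = 4.5·21.5 − 3·37 = -14.2500; (r_i+r_j)·cross = 7.5·-14.2500 = -106.8750
Σcross = 605.0000 → A = |Σcross|/2 = 302.5000 mm²
Σ(r_i+r_j)·cross = 19919.0000 → first moment M = |Σ|/6 = 3319.8333
R_c = M/A = 3319.8333/302.5000 = 10.9747 mm
θ = 326° = 5.689773 rad
V = θ·R_c·A = 5.689773·10.9747·302.5000 = 18889.099 mm³

Volume = 18889.099 mm³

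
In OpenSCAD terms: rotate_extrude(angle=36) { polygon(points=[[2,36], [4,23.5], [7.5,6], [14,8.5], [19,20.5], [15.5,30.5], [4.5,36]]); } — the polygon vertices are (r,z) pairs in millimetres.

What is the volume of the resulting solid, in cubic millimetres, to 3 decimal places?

Volume = 2031.943 mm³

Profile (r,z), 7 vertices: (2,36) (4,23.5) (7.5,6) (14,8.5) (19,20.5) (15.5,30.5) (4.5,36)
edge 0: (2,36)→(4,23.5)  cross = 2·23.5 − 4·36 = -97.0000; (r_i+r_j)·cross = 6·-97.0000 = -582.0000
edge 1: (4,23.5)→(7.5,6)  cross = 4·6 − 7.5·23.5 = -152.2500; (r_i+r_j)·cross = 11.5·-152.2500 = -1750.8750
edge 2: (7.5,6)→(14,8.5)  cross = 7.5·8.5 − 14·6 = -20.2500; (r_i+r_j)·cross = 21.5·-20.2500 = -435.3750
edge 3: (14,8.5)→(19,20.5)  cross = 14·20.5 − 19·8.5 = 125.5000; (r_i+r_j)·cross = 33·125.5000 = 4141.5000
edge 4: (19,20.5)→(15.5,30.5)  cross = 19·30.5 − 15.5·20.5 = 261.7500; (r_i+r_j)·cross = 34.5·261.7500 = 9030.3750
edge 5: (15.5,30.5)→(4.5,36)  cross = 15.5·36 − 4.5·30.5 = 420.7500; (r_i+r_j)·cross = 20·420.7500 = 8415.0000
edge 6: (4.5,36)→(2,36)  cross = 4.5·36 − 2·36 = 90.0000; (r_i+r_j)·cross = 6.5·90.0000 = 585.0000
Σcross = 628.5000 → A = |Σcross|/2 = 314.2500 mm²
Σ(r_i+r_j)·cross = 19403.6250 → first moment M = |Σ|/6 = 3233.9375
R_c = M/A = 3233.9375/314.2500 = 10.2910 mm
θ = 36° = 0.628319 rad
V = θ·R_c·A = 0.628319·10.2910·314.2500 = 2031.943 mm³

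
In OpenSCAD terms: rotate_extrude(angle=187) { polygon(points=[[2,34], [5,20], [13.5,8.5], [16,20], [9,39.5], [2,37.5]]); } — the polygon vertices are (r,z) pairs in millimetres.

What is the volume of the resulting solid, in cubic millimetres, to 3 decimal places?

Profile (r,z), 6 vertices: (2,34) (5,20) (13.5,8.5) (16,20) (9,39.5) (2,37.5)
edge 0: (2,34)→(5,20)  cross = 2·20 − 5·34 = -130.0000; (r_i+r_j)·cross = 7·-130.0000 = -910.0000
edge 1: (5,20)→(13.5,8.5)  cross = 5·8.5 − 13.5·20 = -227.5000; (r_i+r_j)·cross = 18.5·-227.5000 = -4208.7500
edge 2: (13.5,8.5)→(16,20)  cross = 13.5·20 − 16·8.5 = 134.0000; (r_i+r_j)·cross = 29.5·134.0000 = 3953.0000
edge 3: (16,20)→(9,39.5)  cross = 16·39.5 − 9·20 = 452.0000; (r_i+r_j)·cross = 25·452.0000 = 11300.0000
edge 4: (9,39.5)→(2,37.5)  cross = 9·37.5 − 2·39.5 = 258.5000; (r_i+r_j)·cross = 11·258.5000 = 2843.5000
edge 5: (2,37.5)→(2,34)  cross = 2·34 − 2·37.5 = -7.0000; (r_i+r_j)·cross = 4·-7.0000 = -28.0000
Σcross = 480.0000 → A = |Σcross|/2 = 240.0000 mm²
Σ(r_i+r_j)·cross = 12949.7500 → first moment M = |Σ|/6 = 2158.2917
R_c = M/A = 2158.2917/240.0000 = 8.9929 mm
θ = 187° = 3.263766 rad
V = θ·R_c·A = 3.263766·8.9929·240.0000 = 7044.158 mm³

Volume = 7044.158 mm³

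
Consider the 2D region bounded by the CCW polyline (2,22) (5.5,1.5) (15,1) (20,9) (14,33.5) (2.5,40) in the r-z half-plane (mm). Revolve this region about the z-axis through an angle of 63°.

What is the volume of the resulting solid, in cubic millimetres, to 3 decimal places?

Profile (r,z), 6 vertices: (2,22) (5.5,1.5) (15,1) (20,9) (14,33.5) (2.5,40)
edge 0: (2,22)→(5.5,1.5)  cross = 2·1.5 − 5.5·22 = -118.0000; (r_i+r_j)·cross = 7.5·-118.0000 = -885.0000
edge 1: (5.5,1.5)→(15,1)  cross = 5.5·1 − 15·1.5 = -17.0000; (r_i+r_j)·cross = 20.5·-17.0000 = -348.5000
edge 2: (15,1)→(20,9)  cross = 15·9 − 20·1 = 115.0000; (r_i+r_j)·cross = 35·115.0000 = 4025.0000
edge 3: (20,9)→(14,33.5)  cross = 20·33.5 − 14·9 = 544.0000; (r_i+r_j)·cross = 34·544.0000 = 18496.0000
edge 4: (14,33.5)→(2.5,40)  cross = 14·40 − 2.5·33.5 = 476.2500; (r_i+r_j)·cross = 16.5·476.2500 = 7858.1250
edge 5: (2.5,40)→(2,22)  cross = 2.5·22 − 2·40 = -25.0000; (r_i+r_j)·cross = 4.5·-25.0000 = -112.5000
Σcross = 975.2500 → A = |Σcross|/2 = 487.6250 mm²
Σ(r_i+r_j)·cross = 29033.1250 → first moment M = |Σ|/6 = 4838.8542
R_c = M/A = 4838.8542/487.6250 = 9.9233 mm
θ = 63° = 1.099557 rad
V = θ·R_c·A = 1.099557·9.9233·487.6250 = 5320.598 mm³

Volume = 5320.598 mm³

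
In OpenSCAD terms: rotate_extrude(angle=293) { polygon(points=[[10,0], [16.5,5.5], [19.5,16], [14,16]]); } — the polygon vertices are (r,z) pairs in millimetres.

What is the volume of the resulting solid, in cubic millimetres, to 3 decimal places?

Volume = 5291.520 mm³

Profile (r,z), 4 vertices: (10,0) (16.5,5.5) (19.5,16) (14,16)
edge 0: (10,0)→(16.5,5.5)  cross = 10·5.5 − 16.5·0 = 55.0000; (r_i+r_j)·cross = 26.5·55.0000 = 1457.5000
edge 1: (16.5,5.5)→(19.5,16)  cross = 16.5·16 − 19.5·5.5 = 156.7500; (r_i+r_j)·cross = 36·156.7500 = 5643.0000
edge 2: (19.5,16)→(14,16)  cross = 19.5·16 − 14·16 = 88.0000; (r_i+r_j)·cross = 33.5·88.0000 = 2948.0000
edge 3: (14,16)→(10,0)  cross = 14·0 − 10·16 = -160.0000; (r_i+r_j)·cross = 24·-160.0000 = -3840.0000
Σcross = 139.7500 → A = |Σcross|/2 = 69.8750 mm²
Σ(r_i+r_j)·cross = 6208.5000 → first moment M = |Σ|/6 = 1034.7500
R_c = M/A = 1034.7500/69.8750 = 14.8086 mm
θ = 293° = 5.113815 rad
V = θ·R_c·A = 5.113815·14.8086·69.8750 = 5291.520 mm³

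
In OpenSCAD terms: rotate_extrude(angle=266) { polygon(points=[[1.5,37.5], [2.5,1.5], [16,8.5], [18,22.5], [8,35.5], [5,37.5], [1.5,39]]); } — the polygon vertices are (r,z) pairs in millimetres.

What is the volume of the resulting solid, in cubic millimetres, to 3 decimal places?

Volume = 16282.094 mm³

Profile (r,z), 7 vertices: (1.5,37.5) (2.5,1.5) (16,8.5) (18,22.5) (8,35.5) (5,37.5) (1.5,39)
edge 0: (1.5,37.5)→(2.5,1.5)  cross = 1.5·1.5 − 2.5·37.5 = -91.5000; (r_i+r_j)·cross = 4·-91.5000 = -366.0000
edge 1: (2.5,1.5)→(16,8.5)  cross = 2.5·8.5 − 16·1.5 = -2.7500; (r_i+r_j)·cross = 18.5·-2.7500 = -50.8750
edge 2: (16,8.5)→(18,22.5)  cross = 16·22.5 − 18·8.5 = 207.0000; (r_i+r_j)·cross = 34·207.0000 = 7038.0000
edge 3: (18,22.5)→(8,35.5)  cross = 18·35.5 − 8·22.5 = 459.0000; (r_i+r_j)·cross = 26·459.0000 = 11934.0000
edge 4: (8,35.5)→(5,37.5)  cross = 8·37.5 − 5·35.5 = 122.5000; (r_i+r_j)·cross = 13·122.5000 = 1592.5000
edge 5: (5,37.5)→(1.5,39)  cross = 5·39 − 1.5·37.5 = 138.7500; (r_i+r_j)·cross = 6.5·138.7500 = 901.8750
edge 6: (1.5,39)→(1.5,37.5)  cross = 1.5·37.5 − 1.5·39 = -2.2500; (r_i+r_j)·cross = 3·-2.2500 = -6.7500
Σcross = 830.7500 → A = |Σcross|/2 = 415.3750 mm²
Σ(r_i+r_j)·cross = 21042.7500 → first moment M = |Σ|/6 = 3507.1250
R_c = M/A = 3507.1250/415.3750 = 8.4433 mm
θ = 266° = 4.642576 rad
V = θ·R_c·A = 4.642576·8.4433·415.3750 = 16282.094 mm³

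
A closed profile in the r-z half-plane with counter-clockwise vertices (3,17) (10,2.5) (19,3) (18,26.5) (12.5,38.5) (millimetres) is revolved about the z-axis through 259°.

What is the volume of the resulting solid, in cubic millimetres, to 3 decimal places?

Volume = 20001.558 mm³

Profile (r,z), 5 vertices: (3,17) (10,2.5) (19,3) (18,26.5) (12.5,38.5)
edge 0: (3,17)→(10,2.5)  cross = 3·2.5 − 10·17 = -162.5000; (r_i+r_j)·cross = 13·-162.5000 = -2112.5000
edge 1: (10,2.5)→(19,3)  cross = 10·3 − 19·2.5 = -17.5000; (r_i+r_j)·cross = 29·-17.5000 = -507.5000
edge 2: (19,3)→(18,26.5)  cross = 19·26.5 − 18·3 = 449.5000; (r_i+r_j)·cross = 37·449.5000 = 16631.5000
edge 3: (18,26.5)→(12.5,38.5)  cross = 18·38.5 − 12.5·26.5 = 361.7500; (r_i+r_j)·cross = 30.5·361.7500 = 11033.3750
edge 4: (12.5,38.5)→(3,17)  cross = 12.5·17 − 3·38.5 = 97.0000; (r_i+r_j)·cross = 15.5·97.0000 = 1503.5000
Σcross = 728.2500 → A = |Σcross|/2 = 364.1250 mm²
Σ(r_i+r_j)·cross = 26548.3750 → first moment M = |Σ|/6 = 4424.7292
R_c = M/A = 4424.7292/364.1250 = 12.1517 mm
θ = 259° = 4.520403 rad
V = θ·R_c·A = 4.520403·12.1517·364.1250 = 20001.558 mm³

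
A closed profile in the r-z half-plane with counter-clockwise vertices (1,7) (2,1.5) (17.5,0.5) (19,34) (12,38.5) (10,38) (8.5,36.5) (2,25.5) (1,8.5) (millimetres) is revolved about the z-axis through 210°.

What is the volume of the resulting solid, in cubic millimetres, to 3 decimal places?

Profile (r,z), 9 vertices: (1,7) (2,1.5) (17.5,0.5) (19,34) (12,38.5) (10,38) (8.5,36.5) (2,25.5) (1,8.5)
edge 0: (1,7)→(2,1.5)  cross = 1·1.5 − 2·7 = -12.5000; (r_i+r_j)·cross = 3·-12.5000 = -37.5000
edge 1: (2,1.5)→(17.5,0.5)  cross = 2·0.5 − 17.5·1.5 = -25.2500; (r_i+r_j)·cross = 19.5·-25.2500 = -492.3750
edge 2: (17.5,0.5)→(19,34)  cross = 17.5·34 − 19·0.5 = 585.5000; (r_i+r_j)·cross = 36.5·585.5000 = 21370.7500
edge 3: (19,34)→(12,38.5)  cross = 19·38.5 − 12·34 = 323.5000; (r_i+r_j)·cross = 31·323.5000 = 10028.5000
edge 4: (12,38.5)→(10,38)  cross = 12·38 − 10·38.5 = 71.0000; (r_i+r_j)·cross = 22·71.0000 = 1562.0000
edge 5: (10,38)→(8.5,36.5)  cross = 10·36.5 − 8.5·38 = 42.0000; (r_i+r_j)·cross = 18.5·42.0000 = 777.0000
edge 6: (8.5,36.5)→(2,25.5)  cross = 8.5·25.5 − 2·36.5 = 143.7500; (r_i+r_j)·cross = 10.5·143.7500 = 1509.3750
edge 7: (2,25.5)→(1,8.5)  cross = 2·8.5 − 1·25.5 = -8.5000; (r_i+r_j)·cross = 3·-8.5000 = -25.5000
edge 8: (1,8.5)→(1,7)  cross = 1·7 − 1·8.5 = -1.5000; (r_i+r_j)·cross = 2·-1.5000 = -3.0000
Σcross = 1118.0000 → A = |Σcross|/2 = 559.0000 mm²
Σ(r_i+r_j)·cross = 34689.2500 → first moment M = |Σ|/6 = 5781.5417
R_c = M/A = 5781.5417/559.0000 = 10.3427 mm
θ = 210° = 3.665191 rad
V = θ·R_c·A = 3.665191·10.3427·559.0000 = 21190.457 mm³

Volume = 21190.457 mm³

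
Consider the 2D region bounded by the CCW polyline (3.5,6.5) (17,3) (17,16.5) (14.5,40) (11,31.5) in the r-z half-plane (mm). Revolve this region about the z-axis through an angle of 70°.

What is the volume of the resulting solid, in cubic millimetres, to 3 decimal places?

Volume = 3971.006 mm³

Profile (r,z), 5 vertices: (3.5,6.5) (17,3) (17,16.5) (14.5,40) (11,31.5)
edge 0: (3.5,6.5)→(17,3)  cross = 3.5·3 − 17·6.5 = -100.0000; (r_i+r_j)·cross = 20.5·-100.0000 = -2050.0000
edge 1: (17,3)→(17,16.5)  cross = 17·16.5 − 17·3 = 229.5000; (r_i+r_j)·cross = 34·229.5000 = 7803.0000
edge 2: (17,16.5)→(14.5,40)  cross = 17·40 − 14.5·16.5 = 440.7500; (r_i+r_j)·cross = 31.5·440.7500 = 13883.6250
edge 3: (14.5,40)→(11,31.5)  cross = 14.5·31.5 − 11·40 = 16.7500; (r_i+r_j)·cross = 25.5·16.7500 = 427.1250
edge 4: (11,31.5)→(3.5,6.5)  cross = 11·6.5 − 3.5·31.5 = -38.7500; (r_i+r_j)·cross = 14.5·-38.7500 = -561.8750
Σcross = 548.2500 → A = |Σcross|/2 = 274.1250 mm²
Σ(r_i+r_j)·cross = 19501.8750 → first moment M = |Σ|/6 = 3250.3125
R_c = M/A = 3250.3125/274.1250 = 11.8570 mm
θ = 70° = 1.221730 rad
V = θ·R_c·A = 1.221730·11.8570·274.1250 = 3971.006 mm³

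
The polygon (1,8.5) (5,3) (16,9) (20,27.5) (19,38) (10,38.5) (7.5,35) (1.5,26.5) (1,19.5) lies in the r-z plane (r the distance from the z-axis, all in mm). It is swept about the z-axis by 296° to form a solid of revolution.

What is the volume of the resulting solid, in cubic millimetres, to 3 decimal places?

Volume = 26596.328 mm³

Profile (r,z), 9 vertices: (1,8.5) (5,3) (16,9) (20,27.5) (19,38) (10,38.5) (7.5,35) (1.5,26.5) (1,19.5)
edge 0: (1,8.5)→(5,3)  cross = 1·3 − 5·8.5 = -39.5000; (r_i+r_j)·cross = 6·-39.5000 = -237.0000
edge 1: (5,3)→(16,9)  cross = 5·9 − 16·3 = -3.0000; (r_i+r_j)·cross = 21·-3.0000 = -63.0000
edge 2: (16,9)→(20,27.5)  cross = 16·27.5 − 20·9 = 260.0000; (r_i+r_j)·cross = 36·260.0000 = 9360.0000
edge 3: (20,27.5)→(19,38)  cross = 20·38 − 19·27.5 = 237.5000; (r_i+r_j)·cross = 39·237.5000 = 9262.5000
edge 4: (19,38)→(10,38.5)  cross = 19·38.5 − 10·38 = 351.5000; (r_i+r_j)·cross = 29·351.5000 = 10193.5000
edge 5: (10,38.5)→(7.5,35)  cross = 10·35 − 7.5·38.5 = 61.2500; (r_i+r_j)·cross = 17.5·61.2500 = 1071.8750
edge 6: (7.5,35)→(1.5,26.5)  cross = 7.5·26.5 − 1.5·35 = 146.2500; (r_i+r_j)·cross = 9·146.2500 = 1316.2500
edge 7: (1.5,26.5)→(1,19.5)  cross = 1.5·19.5 − 1·26.5 = 2.7500; (r_i+r_j)·cross = 2.5·2.7500 = 6.8750
edge 8: (1,19.5)→(1,8.5)  cross = 1·8.5 − 1·19.5 = -11.0000; (r_i+r_j)·cross = 2·-11.0000 = -22.0000
Σcross = 1005.7500 → A = |Σcross|/2 = 502.8750 mm²
Σ(r_i+r_j)·cross = 30889.0000 → first moment M = |Σ|/6 = 5148.1667
R_c = M/A = 5148.1667/502.8750 = 10.2375 mm
θ = 296° = 5.166175 rad
V = θ·R_c·A = 5.166175·10.2375·502.8750 = 26596.328 mm³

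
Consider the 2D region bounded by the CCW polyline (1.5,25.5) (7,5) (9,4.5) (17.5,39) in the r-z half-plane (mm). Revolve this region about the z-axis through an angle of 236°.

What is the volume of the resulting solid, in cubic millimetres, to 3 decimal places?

Volume = 8864.296 mm³

Profile (r,z), 4 vertices: (1.5,25.5) (7,5) (9,4.5) (17.5,39)
edge 0: (1.5,25.5)→(7,5)  cross = 1.5·5 − 7·25.5 = -171.0000; (r_i+r_j)·cross = 8.5·-171.0000 = -1453.5000
edge 1: (7,5)→(9,4.5)  cross = 7·4.5 − 9·5 = -13.5000; (r_i+r_j)·cross = 16·-13.5000 = -216.0000
edge 2: (9,4.5)→(17.5,39)  cross = 9·39 − 17.5·4.5 = 272.2500; (r_i+r_j)·cross = 26.5·272.2500 = 7214.6250
edge 3: (17.5,39)→(1.5,25.5)  cross = 17.5·25.5 − 1.5·39 = 387.7500; (r_i+r_j)·cross = 19·387.7500 = 7367.2500
Σcross = 475.5000 → A = |Σcross|/2 = 237.7500 mm²
Σ(r_i+r_j)·cross = 12912.3750 → first moment M = |Σ|/6 = 2152.0625
R_c = M/A = 2152.0625/237.7500 = 9.0518 mm
θ = 236° = 4.118977 rad
V = θ·R_c·A = 4.118977·9.0518·237.7500 = 8864.296 mm³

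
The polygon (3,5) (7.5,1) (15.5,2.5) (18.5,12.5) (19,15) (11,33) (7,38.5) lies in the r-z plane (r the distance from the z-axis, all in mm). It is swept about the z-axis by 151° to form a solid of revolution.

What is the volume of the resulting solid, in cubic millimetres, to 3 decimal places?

Profile (r,z), 7 vertices: (3,5) (7.5,1) (15.5,2.5) (18.5,12.5) (19,15) (11,33) (7,38.5)
edge 0: (3,5)→(7.5,1)  cross = 3·1 − 7.5·5 = -34.5000; (r_i+r_j)·cross = 10.5·-34.5000 = -362.2500
edge 1: (7.5,1)→(15.5,2.5)  cross = 7.5·2.5 − 15.5·1 = 3.2500; (r_i+r_j)·cross = 23·3.2500 = 74.7500
edge 2: (15.5,2.5)→(18.5,12.5)  cross = 15.5·12.5 − 18.5·2.5 = 147.5000; (r_i+r_j)·cross = 34·147.5000 = 5015.0000
edge 3: (18.5,12.5)→(19,15)  cross = 18.5·15 − 19·12.5 = 40.0000; (r_i+r_j)·cross = 37.5·40.0000 = 1500.0000
edge 4: (19,15)→(11,33)  cross = 19·33 − 11·15 = 462.0000; (r_i+r_j)·cross = 30·462.0000 = 13860.0000
edge 5: (11,33)→(7,38.5)  cross = 11·38.5 − 7·33 = 192.5000; (r_i+r_j)·cross = 18·192.5000 = 3465.0000
edge 6: (7,38.5)→(3,5)  cross = 7·5 − 3·38.5 = -80.5000; (r_i+r_j)·cross = 10·-80.5000 = -805.0000
Σcross = 730.2500 → A = |Σcross|/2 = 365.1250 mm²
Σ(r_i+r_j)·cross = 22747.5000 → first moment M = |Σ|/6 = 3791.2500
R_c = M/A = 3791.2500/365.1250 = 10.3834 mm
θ = 151° = 2.635447 rad
V = θ·R_c·A = 2.635447·10.3834·365.1250 = 9991.639 mm³

Volume = 9991.639 mm³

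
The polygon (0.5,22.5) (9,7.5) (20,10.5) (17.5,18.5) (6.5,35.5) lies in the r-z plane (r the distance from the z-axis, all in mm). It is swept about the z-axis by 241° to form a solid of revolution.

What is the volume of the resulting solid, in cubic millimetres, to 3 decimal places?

Profile (r,z), 5 vertices: (0.5,22.5) (9,7.5) (20,10.5) (17.5,18.5) (6.5,35.5)
edge 0: (0.5,22.5)→(9,7.5)  cross = 0.5·7.5 − 9·22.5 = -198.7500; (r_i+r_j)·cross = 9.5·-198.7500 = -1888.1250
edge 1: (9,7.5)→(20,10.5)  cross = 9·10.5 − 20·7.5 = -55.5000; (r_i+r_j)·cross = 29·-55.5000 = -1609.5000
edge 2: (20,10.5)→(17.5,18.5)  cross = 20·18.5 − 17.5·10.5 = 186.2500; (r_i+r_j)·cross = 37.5·186.2500 = 6984.3750
edge 3: (17.5,18.5)→(6.5,35.5)  cross = 17.5·35.5 − 6.5·18.5 = 501.0000; (r_i+r_j)·cross = 24·501.0000 = 12024.0000
edge 4: (6.5,35.5)→(0.5,22.5)  cross = 6.5·22.5 − 0.5·35.5 = 128.5000; (r_i+r_j)·cross = 7·128.5000 = 899.5000
Σcross = 561.5000 → A = |Σcross|/2 = 280.7500 mm²
Σ(r_i+r_j)·cross = 16410.2500 → first moment M = |Σ|/6 = 2735.0417
R_c = M/A = 2735.0417/280.7500 = 9.7419 mm
θ = 241° = 4.206243 rad
V = θ·R_c·A = 4.206243·9.7419·280.7500 = 11504.251 mm³

Volume = 11504.251 mm³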